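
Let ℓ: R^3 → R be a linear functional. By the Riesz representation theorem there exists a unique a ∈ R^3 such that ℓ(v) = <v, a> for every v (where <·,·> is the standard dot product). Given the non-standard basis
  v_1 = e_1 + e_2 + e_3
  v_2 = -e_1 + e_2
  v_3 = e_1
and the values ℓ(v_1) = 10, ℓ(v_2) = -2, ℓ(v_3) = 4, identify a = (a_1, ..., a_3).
a = (4, 2, 4)

Write a = (a_1, ..., a_3) in the standard basis. For each basis vector v_i, ℓ(v_i) = <v_i, a> is a linear equation in the a_j's. Collect the n equations into a matrix system V a = ℓ, where row i of V is v_i (expressed in the standard basis). Since V is invertible (lower-triangular with 1s on the diagonal, up to permutation), solve by back-substitution:
  V =
[[1, 1, 1],
 [-1, 1, 0],
 [1, 0, 0]]
  V a = (10, -2, 4)
Solving gives a = (4, 2, 4).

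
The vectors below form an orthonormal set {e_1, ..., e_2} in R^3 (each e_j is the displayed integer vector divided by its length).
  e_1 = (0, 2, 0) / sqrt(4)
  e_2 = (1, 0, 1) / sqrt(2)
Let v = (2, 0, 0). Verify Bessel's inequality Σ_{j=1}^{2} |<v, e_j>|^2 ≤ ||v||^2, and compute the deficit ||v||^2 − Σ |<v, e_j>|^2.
Σ |<v, e_j>|^2 = 2; ||v||^2 = 4; deficit = 2

Write each e_j = u_j / sqrt(<u_j, u_j>) where u_j is the displayed integer vector. Then <v, e_j> = <v, u_j> / sqrt(<u_j, u_j>), so |<v, e_j>|^2 = <v, u_j>^2 / <u_j, u_j>.
Coefficients: <v, e_1> = 0/sqrt(4), <v, e_2> = 2/sqrt(2).
Square and sum: Σ |<v, e_j>|^2 = 2.
Compute ||v||^2 = v·v = 4.
Deficit = 4 − 2 = 2 ≥ 0, confirming Bessel's inequality. (The deficit equals ||v − Σ <v,e_j> e_j||^2, the squared distance from v to span{e_j}.)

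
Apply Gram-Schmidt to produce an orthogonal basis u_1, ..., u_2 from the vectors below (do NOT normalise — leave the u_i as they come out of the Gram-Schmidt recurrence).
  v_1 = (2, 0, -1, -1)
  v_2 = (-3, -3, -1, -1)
Orthogonal basis:
  u_1 = (2, 0, -1, -1)
  u_2 = (-5/3, -3, -5/3, -5/3)

Apply the Gram-Schmidt recurrence
  u_1 = v_1
  u_i = v_i − Σ_{j<i} ((v_i · u_j) / (u_j · u_j)) · u_j.

Step by step this gives:
  u_1 = (2, 0, -1, -1)
  u_2 = (-5/3, -3, -5/3, -5/3)

Orthogonality check:
  u_2 · u_1 = 0 (should be 0)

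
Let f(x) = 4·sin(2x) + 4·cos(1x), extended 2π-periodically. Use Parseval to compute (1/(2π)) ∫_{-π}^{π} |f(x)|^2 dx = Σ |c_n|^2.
Σ |c_n|^2 = 16

Expand |f|^2 and use orthogonality of {sin(nx), cos(mx)} on [-π, π]:
  ∫_{-π}^{π} sin(nx)^2 dx = π, ∫ cos(mx)^2 dx = π, and cross terms integrate to 0.
So ∫_{-π}^{π} f(x)^2 dx = 4^2 · π + 4^2 · π = (16 + 16)π.
Divide by 2π: (16 + 16)/2 = 16.
By Parseval, this equals Σ |c_n|^2.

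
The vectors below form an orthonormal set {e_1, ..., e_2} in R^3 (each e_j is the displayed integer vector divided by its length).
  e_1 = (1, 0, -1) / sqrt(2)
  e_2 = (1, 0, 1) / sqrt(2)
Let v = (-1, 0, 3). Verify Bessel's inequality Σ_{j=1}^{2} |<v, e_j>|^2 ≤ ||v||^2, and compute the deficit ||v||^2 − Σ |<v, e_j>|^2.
Σ |<v, e_j>|^2 = 10; ||v||^2 = 10; deficit = 0

Write each e_j = u_j / sqrt(<u_j, u_j>) where u_j is the displayed integer vector. Then <v, e_j> = <v, u_j> / sqrt(<u_j, u_j>), so |<v, e_j>|^2 = <v, u_j>^2 / <u_j, u_j>.
Coefficients: <v, e_1> = -4/sqrt(2), <v, e_2> = 2/sqrt(2).
Square and sum: Σ |<v, e_j>|^2 = 10.
Compute ||v||^2 = v·v = 10.
Deficit = 10 − 10 = 0 ≥ 0, confirming Bessel's inequality. (The deficit equals ||v − Σ <v,e_j> e_j||^2, the squared distance from v to span{e_j}.)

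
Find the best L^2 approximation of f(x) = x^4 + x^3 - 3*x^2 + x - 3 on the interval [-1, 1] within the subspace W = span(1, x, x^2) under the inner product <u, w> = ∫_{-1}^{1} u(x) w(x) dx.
g(x) = -15*x^2/7 + 8*x/5 - 108/35

The best approximation g ∈ W is the orthogonal projection of f onto W. Writing g = a_0 + a_1 x + a_2 x^2, the coefficients solve the normal equations G · a = b where
  G_{ij} = <φ_i, φ_j> and b_i = <f, φ_i>, with φ_0 = 1, φ_1 = x, φ_2 = x^2.
G =
  [2, 0, 2/3]
  [0, 2/3, 0]
  [2/3, 0, 2/5],
b = (-38/5, 16/15, -102/35).
Solving gives a_0 = -108/35, a_1 = 8/5, a_2 = -15/7, so
  g(x) = -15*x^2/7 + 8*x/5 - 108/35.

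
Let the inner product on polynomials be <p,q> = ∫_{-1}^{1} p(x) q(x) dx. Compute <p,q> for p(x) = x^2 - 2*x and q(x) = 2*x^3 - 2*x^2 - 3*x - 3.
<p,q> = -2/5

Expand the product: p(x)·q(x) = 2*x^5 - 6*x^4 + x^3 + 3*x^2 + 6*x.
∫_{-1}^{1} of each monomial x^k gives [2/(k+1) if k even, 0 if k odd]. Integrating term-by-term (or equivalently evaluating the antiderivative F(x) = x^6/3 - 6*x^5/5 + x^4/4 + x^3 + 3*x^2 at the endpoints):
  F(1) − F(−1) = 203/60 − (227/60) = -2/5.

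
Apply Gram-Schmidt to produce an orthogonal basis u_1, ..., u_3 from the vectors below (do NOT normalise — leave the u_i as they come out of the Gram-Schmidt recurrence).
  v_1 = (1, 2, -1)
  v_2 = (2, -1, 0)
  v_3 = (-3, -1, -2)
Orthogonal basis:
  u_1 = (1, 2, -1)
  u_2 = (2, -1, 0)
  u_3 = (-1/2, -1, -5/2)

Apply the Gram-Schmidt recurrence
  u_1 = v_1
  u_i = v_i − Σ_{j<i} ((v_i · u_j) / (u_j · u_j)) · u_j.

Step by step this gives:
  u_1 = (1, 2, -1)
  u_2 = (2, -1, 0)
  u_3 = (-1/2, -1, -5/2)

Orthogonality check:
  u_2 · u_1 = 0 (should be 0)
  u_3 · u_1 = 0 (should be 0)
  u_3 · u_2 = 0 (should be 0)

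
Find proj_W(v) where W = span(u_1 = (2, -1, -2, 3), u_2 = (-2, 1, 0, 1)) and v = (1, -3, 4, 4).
proj_W(v) = (1, -1/2, -1, 3/2)

Set up U = [u_1 | ... | u_2] ∈ R^(4×2). The projector onto W = col(U) is P = U (U^T U)^(-1) U^T.
Compute U^T U =
  [18, -2]
  [-2, 6],
and U^T v = (9, -1).
Solve U^T U · c = U^T v for the coefficients: c = (1/2, 0). The projection is proj_W(v) = U c.
Check: (v - proj_W(v)) · u_1 = 0  (should be 0).
Check: (v - proj_W(v)) · u_2 = 0  (should be 0).
Result: proj_W(v) = (1, -1/2, -1, 3/2).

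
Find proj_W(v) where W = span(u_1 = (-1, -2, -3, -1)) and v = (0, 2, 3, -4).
proj_W(v) = (3/5, 6/5, 9/5, 3/5)

Set up U = [u_1 | ... | u_1] ∈ R^(4×1). The projector onto W = col(U) is P = U (U^T U)^(-1) U^T.
Compute U^T U =
  [15],
and U^T v = (-9).
Solve U^T U · c = U^T v for the coefficients: c = (-3/5). The projection is proj_W(v) = U c.
Check: (v - proj_W(v)) · u_1 = 0  (should be 0).
Result: proj_W(v) = (3/5, 6/5, 9/5, 3/5).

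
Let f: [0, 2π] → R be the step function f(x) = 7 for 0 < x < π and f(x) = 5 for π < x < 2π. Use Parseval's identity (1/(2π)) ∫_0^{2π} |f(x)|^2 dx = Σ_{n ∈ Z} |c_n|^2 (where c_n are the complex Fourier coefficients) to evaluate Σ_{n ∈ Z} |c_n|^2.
Σ |c_n|^2 = 37

Parseval equates the L^2 energy of f (normalised by 1/(2π)) with the ℓ^2 sum of its Fourier coefficients: (1/(2π)) ∫_0^{2π} |f|^2 = Σ |c_n|^2.
Compute the left side: (1/(2π)) [∫_0^π 7^2 dx + ∫_π^{2π} 5^2 dx] = (1/(2π)) · (49π + 25π) = (49 + 25)/2 = 37.
So Σ_{n ∈ Z} |c_n|^2 = 37.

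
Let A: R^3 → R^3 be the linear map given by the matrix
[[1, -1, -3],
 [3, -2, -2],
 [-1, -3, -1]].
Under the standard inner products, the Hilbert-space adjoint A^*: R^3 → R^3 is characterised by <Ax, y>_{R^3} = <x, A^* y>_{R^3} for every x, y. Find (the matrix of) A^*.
A^* = A^T =
[[1, 3, -1],
 [-1, -2, -3],
 [-3, -2, -1]]

For real matrices with standard dot products, the defining identity <Ax, y> = <x, A^* y> gives (Ax)^T y = x^T (A^*) y, i.e. x^T A^T y = x^T (A^*) y. Since this holds for all x, y, we must have A^* = A^T. Therefore
A^* =
[[1, 3, -1],
 [-1, -2, -3],
 [-3, -2, -1]].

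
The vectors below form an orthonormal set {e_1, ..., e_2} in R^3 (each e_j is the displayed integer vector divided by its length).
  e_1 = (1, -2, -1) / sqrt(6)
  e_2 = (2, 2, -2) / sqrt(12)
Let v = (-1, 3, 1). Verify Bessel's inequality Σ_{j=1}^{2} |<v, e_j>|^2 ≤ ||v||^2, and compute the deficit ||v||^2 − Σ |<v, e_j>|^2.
Σ |<v, e_j>|^2 = 11; ||v||^2 = 11; deficit = 0

Write each e_j = u_j / sqrt(<u_j, u_j>) where u_j is the displayed integer vector. Then <v, e_j> = <v, u_j> / sqrt(<u_j, u_j>), so |<v, e_j>|^2 = <v, u_j>^2 / <u_j, u_j>.
Coefficients: <v, e_1> = -8/sqrt(6), <v, e_2> = 2/sqrt(12).
Square and sum: Σ |<v, e_j>|^2 = 11.
Compute ||v||^2 = v·v = 11.
Deficit = 11 − 11 = 0 ≥ 0, confirming Bessel's inequality. (The deficit equals ||v − Σ <v,e_j> e_j||^2, the squared distance from v to span{e_j}.)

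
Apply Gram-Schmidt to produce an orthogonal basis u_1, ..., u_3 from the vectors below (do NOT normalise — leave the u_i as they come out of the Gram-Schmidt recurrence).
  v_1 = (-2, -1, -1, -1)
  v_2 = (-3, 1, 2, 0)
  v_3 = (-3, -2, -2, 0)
Orthogonal basis:
  u_1 = (-2, -1, -1, -1)
  u_2 = (-15/7, 10/7, 17/7, 3/7)
  u_3 = (-32/89, -38/89, -29/89, 131/89)

Apply the Gram-Schmidt recurrence
  u_1 = v_1
  u_i = v_i − Σ_{j<i} ((v_i · u_j) / (u_j · u_j)) · u_j.

Step by step this gives:
  u_1 = (-2, -1, -1, -1)
  u_2 = (-15/7, 10/7, 17/7, 3/7)
  u_3 = (-32/89, -38/89, -29/89, 131/89)

Orthogonality check:
  u_2 · u_1 = 0 (should be 0)
  u_3 · u_1 = 0 (should be 0)
  u_3 · u_2 = 0 (should be 0)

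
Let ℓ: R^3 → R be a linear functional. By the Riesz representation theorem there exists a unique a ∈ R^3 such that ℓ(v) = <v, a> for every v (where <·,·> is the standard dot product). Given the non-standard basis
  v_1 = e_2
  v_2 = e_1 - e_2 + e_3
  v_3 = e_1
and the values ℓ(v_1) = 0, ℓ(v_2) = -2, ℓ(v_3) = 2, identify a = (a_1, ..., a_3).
a = (2, 0, -4)

Write a = (a_1, ..., a_3) in the standard basis. For each basis vector v_i, ℓ(v_i) = <v_i, a> is a linear equation in the a_j's. Collect the n equations into a matrix system V a = ℓ, where row i of V is v_i (expressed in the standard basis). Since V is invertible (lower-triangular with 1s on the diagonal, up to permutation), solve by back-substitution:
  V =
[[0, 1, 0],
 [1, -1, 1],
 [1, 0, 0]]
  V a = (0, -2, 2)
Solving gives a = (2, 0, -4).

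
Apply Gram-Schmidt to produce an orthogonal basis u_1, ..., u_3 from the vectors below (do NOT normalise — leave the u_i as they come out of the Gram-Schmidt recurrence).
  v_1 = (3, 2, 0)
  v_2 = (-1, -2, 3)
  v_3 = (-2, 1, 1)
Orthogonal basis:
  u_1 = (3, 2, 0)
  u_2 = (8/13, -12/13, 3)
  u_3 = (-150/133, 225/133, 100/133)

Apply the Gram-Schmidt recurrence
  u_1 = v_1
  u_i = v_i − Σ_{j<i} ((v_i · u_j) / (u_j · u_j)) · u_j.

Step by step this gives:
  u_1 = (3, 2, 0)
  u_2 = (8/13, -12/13, 3)
  u_3 = (-150/133, 225/133, 100/133)

Orthogonality check:
  u_2 · u_1 = 0 (should be 0)
  u_3 · u_1 = 0 (should be 0)
  u_3 · u_2 = 0 (should be 0)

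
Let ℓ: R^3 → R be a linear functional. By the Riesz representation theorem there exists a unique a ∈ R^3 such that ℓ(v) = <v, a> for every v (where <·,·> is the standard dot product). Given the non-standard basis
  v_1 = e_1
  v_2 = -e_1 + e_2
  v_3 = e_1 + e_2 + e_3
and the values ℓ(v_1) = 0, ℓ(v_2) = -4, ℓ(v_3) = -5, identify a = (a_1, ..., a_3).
a = (0, -4, -1)

Write a = (a_1, ..., a_3) in the standard basis. For each basis vector v_i, ℓ(v_i) = <v_i, a> is a linear equation in the a_j's. Collect the n equations into a matrix system V a = ℓ, where row i of V is v_i (expressed in the standard basis). Since V is invertible (lower-triangular with 1s on the diagonal, up to permutation), solve by back-substitution:
  V =
[[1, 0, 0],
 [-1, 1, 0],
 [1, 1, 1]]
  V a = (0, -4, -5)
Solving gives a = (0, -4, -1).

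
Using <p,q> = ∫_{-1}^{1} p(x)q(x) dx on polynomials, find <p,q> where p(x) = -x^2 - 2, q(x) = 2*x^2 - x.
<p,q> = -52/15

Expand the product: p(x)·q(x) = -2*x^4 + x^3 - 4*x^2 + 2*x.
∫_{-1}^{1} of each monomial x^k gives [2/(k+1) if k even, 0 if k odd]. Integrating term-by-term (or equivalently evaluating the antiderivative F(x) = -2*x^5/5 + x^4/4 - 4*x^3/3 + x^2 at the endpoints):
  F(1) − F(−1) = -29/60 − (179/60) = -52/15.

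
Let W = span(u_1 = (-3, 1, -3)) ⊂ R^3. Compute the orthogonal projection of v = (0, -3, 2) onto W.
proj_W(v) = (27/19, -9/19, 27/19)

Set up U = [u_1 | ... | u_1] ∈ R^(3×1). The projector onto W = col(U) is P = U (U^T U)^(-1) U^T.
Compute U^T U =
  [19],
and U^T v = (-9).
Solve U^T U · c = U^T v for the coefficients: c = (-9/19). The projection is proj_W(v) = U c.
Check: (v - proj_W(v)) · u_1 = 0  (should be 0).
Result: proj_W(v) = (27/19, -9/19, 27/19).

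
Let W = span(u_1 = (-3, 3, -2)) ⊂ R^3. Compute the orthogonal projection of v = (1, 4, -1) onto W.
proj_W(v) = (-3/2, 3/2, -1)

Set up U = [u_1 | ... | u_1] ∈ R^(3×1). The projector onto W = col(U) is P = U (U^T U)^(-1) U^T.
Compute U^T U =
  [22],
and U^T v = (11).
Solve U^T U · c = U^T v for the coefficients: c = (1/2). The projection is proj_W(v) = U c.
Check: (v - proj_W(v)) · u_1 = 0  (should be 0).
Result: proj_W(v) = (-3/2, 3/2, -1).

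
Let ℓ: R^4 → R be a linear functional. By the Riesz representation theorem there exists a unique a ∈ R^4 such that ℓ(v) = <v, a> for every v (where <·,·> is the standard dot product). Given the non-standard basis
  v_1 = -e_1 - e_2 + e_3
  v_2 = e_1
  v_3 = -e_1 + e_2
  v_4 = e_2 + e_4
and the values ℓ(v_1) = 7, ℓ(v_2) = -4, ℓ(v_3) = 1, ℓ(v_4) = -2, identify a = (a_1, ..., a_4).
a = (-4, -3, 0, 1)

Write a = (a_1, ..., a_4) in the standard basis. For each basis vector v_i, ℓ(v_i) = <v_i, a> is a linear equation in the a_j's. Collect the n equations into a matrix system V a = ℓ, where row i of V is v_i (expressed in the standard basis). Since V is invertible (lower-triangular with 1s on the diagonal, up to permutation), solve by back-substitution:
  V =
[[-1, -1, 1, 0],
 [1, 0, 0, 0],
 [-1, 1, 0, 0],
 [0, 1, 0, 1]]
  V a = (7, -4, 1, -2)
Solving gives a = (-4, -3, 0, 1).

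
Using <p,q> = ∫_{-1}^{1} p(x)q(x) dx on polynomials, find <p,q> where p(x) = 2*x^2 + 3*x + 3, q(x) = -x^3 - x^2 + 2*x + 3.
<p,q> = 22

Expand the product: p(x)·q(x) = -2*x^5 - 5*x^4 - 2*x^3 + 9*x^2 + 15*x + 9.
∫_{-1}^{1} of each monomial x^k gives [2/(k+1) if k even, 0 if k odd]. Integrating term-by-term (or equivalently evaluating the antiderivative F(x) = -x^6/3 - x^5 - x^4/2 + 3*x^3 + 15*x^2/2 + 9*x at the endpoints):
  F(1) − F(−1) = 53/3 − (-13/3) = 22.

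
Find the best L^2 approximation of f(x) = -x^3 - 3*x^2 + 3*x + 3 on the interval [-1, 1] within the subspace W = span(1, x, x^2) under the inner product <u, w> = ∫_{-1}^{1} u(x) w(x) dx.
g(x) = -3*x^2 + 12*x/5 + 3

The best approximation g ∈ W is the orthogonal projection of f onto W. Writing g = a_0 + a_1 x + a_2 x^2, the coefficients solve the normal equations G · a = b where
  G_{ij} = <φ_i, φ_j> and b_i = <f, φ_i>, with φ_0 = 1, φ_1 = x, φ_2 = x^2.
G =
  [2, 0, 2/3]
  [0, 2/3, 0]
  [2/3, 0, 2/5],
b = (4, 8/5, 4/5).
Solving gives a_0 = 3, a_1 = 12/5, a_2 = -3, so
  g(x) = -3*x^2 + 12*x/5 + 3.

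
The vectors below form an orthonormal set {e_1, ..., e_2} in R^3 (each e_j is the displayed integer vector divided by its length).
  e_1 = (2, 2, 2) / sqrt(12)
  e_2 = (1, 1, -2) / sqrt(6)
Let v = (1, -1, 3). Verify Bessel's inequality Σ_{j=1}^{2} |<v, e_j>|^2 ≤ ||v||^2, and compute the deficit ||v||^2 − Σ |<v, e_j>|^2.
Σ |<v, e_j>|^2 = 9; ||v||^2 = 11; deficit = 2

Write each e_j = u_j / sqrt(<u_j, u_j>) where u_j is the displayed integer vector. Then <v, e_j> = <v, u_j> / sqrt(<u_j, u_j>), so |<v, e_j>|^2 = <v, u_j>^2 / <u_j, u_j>.
Coefficients: <v, e_1> = 6/sqrt(12), <v, e_2> = -6/sqrt(6).
Square and sum: Σ |<v, e_j>|^2 = 9.
Compute ||v||^2 = v·v = 11.
Deficit = 11 − 9 = 2 ≥ 0, confirming Bessel's inequality. (The deficit equals ||v − Σ <v,e_j> e_j||^2, the squared distance from v to span{e_j}.)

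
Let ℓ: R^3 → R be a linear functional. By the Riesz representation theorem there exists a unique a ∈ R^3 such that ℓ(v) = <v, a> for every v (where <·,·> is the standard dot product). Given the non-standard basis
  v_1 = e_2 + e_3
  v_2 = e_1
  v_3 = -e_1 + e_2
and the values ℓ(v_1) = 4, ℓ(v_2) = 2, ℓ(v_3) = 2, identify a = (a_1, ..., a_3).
a = (2, 4, 0)

Write a = (a_1, ..., a_3) in the standard basis. For each basis vector v_i, ℓ(v_i) = <v_i, a> is a linear equation in the a_j's. Collect the n equations into a matrix system V a = ℓ, where row i of V is v_i (expressed in the standard basis). Since V is invertible (lower-triangular with 1s on the diagonal, up to permutation), solve by back-substitution:
  V =
[[0, 1, 1],
 [1, 0, 0],
 [-1, 1, 0]]
  V a = (4, 2, 2)
Solving gives a = (2, 4, 0).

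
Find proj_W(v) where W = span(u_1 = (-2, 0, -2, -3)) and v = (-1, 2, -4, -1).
proj_W(v) = (-26/17, 0, -26/17, -39/17)

Set up U = [u_1 | ... | u_1] ∈ R^(4×1). The projector onto W = col(U) is P = U (U^T U)^(-1) U^T.
Compute U^T U =
  [17],
and U^T v = (13).
Solve U^T U · c = U^T v for the coefficients: c = (13/17). The projection is proj_W(v) = U c.
Check: (v - proj_W(v)) · u_1 = 0  (should be 0).
Result: proj_W(v) = (-26/17, 0, -26/17, -39/17).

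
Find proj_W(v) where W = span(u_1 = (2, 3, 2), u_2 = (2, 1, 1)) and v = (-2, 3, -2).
proj_W(v) = (-18/7, 13/7, 2/7)

Set up U = [u_1 | ... | u_2] ∈ R^(3×2). The projector onto W = col(U) is P = U (U^T U)^(-1) U^T.
Compute U^T U =
  [17, 9]
  [9, 6],
and U^T v = (1, -3).
Solve U^T U · c = U^T v for the coefficients: c = (11/7, -20/7). The projection is proj_W(v) = U c.
Check: (v - proj_W(v)) · u_1 = 0  (should be 0).
Check: (v - proj_W(v)) · u_2 = 0  (should be 0).
Result: proj_W(v) = (-18/7, 13/7, 2/7).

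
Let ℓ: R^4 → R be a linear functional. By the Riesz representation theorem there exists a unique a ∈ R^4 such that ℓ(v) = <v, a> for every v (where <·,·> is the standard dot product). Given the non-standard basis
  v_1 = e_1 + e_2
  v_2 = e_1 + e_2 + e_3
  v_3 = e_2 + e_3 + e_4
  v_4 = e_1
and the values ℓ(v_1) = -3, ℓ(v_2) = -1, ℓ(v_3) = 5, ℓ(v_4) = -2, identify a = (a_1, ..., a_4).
a = (-2, -1, 2, 4)

Write a = (a_1, ..., a_4) in the standard basis. For each basis vector v_i, ℓ(v_i) = <v_i, a> is a linear equation in the a_j's. Collect the n equations into a matrix system V a = ℓ, where row i of V is v_i (expressed in the standard basis). Since V is invertible (lower-triangular with 1s on the diagonal, up to permutation), solve by back-substitution:
  V =
[[1, 1, 0, 0],
 [1, 1, 1, 0],
 [0, 1, 1, 1],
 [1, 0, 0, 0]]
  V a = (-3, -1, 5, -2)
Solving gives a = (-2, -1, 2, 4).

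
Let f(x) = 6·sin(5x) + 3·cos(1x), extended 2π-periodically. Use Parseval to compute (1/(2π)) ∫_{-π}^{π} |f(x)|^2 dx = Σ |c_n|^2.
Σ |c_n|^2 = 45/2

Expand |f|^2 and use orthogonality of {sin(nx), cos(mx)} on [-π, π]:
  ∫_{-π}^{π} sin(nx)^2 dx = π, ∫ cos(mx)^2 dx = π, and cross terms integrate to 0.
So ∫_{-π}^{π} f(x)^2 dx = 6^2 · π + 3^2 · π = (36 + 9)π.
Divide by 2π: (36 + 9)/2 = 45/2.
By Parseval, this equals Σ |c_n|^2.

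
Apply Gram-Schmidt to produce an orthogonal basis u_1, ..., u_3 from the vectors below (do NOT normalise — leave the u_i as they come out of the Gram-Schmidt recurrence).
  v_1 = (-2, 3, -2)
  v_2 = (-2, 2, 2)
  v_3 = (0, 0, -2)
Orthogonal basis:
  u_1 = (-2, 3, -2)
  u_2 = (-22/17, 16/17, 46/17)
  u_3 = (-5/21, -4/21, -1/21)

Apply the Gram-Schmidt recurrence
  u_1 = v_1
  u_i = v_i − Σ_{j<i} ((v_i · u_j) / (u_j · u_j)) · u_j.

Step by step this gives:
  u_1 = (-2, 3, -2)
  u_2 = (-22/17, 16/17, 46/17)
  u_3 = (-5/21, -4/21, -1/21)

Orthogonality check:
  u_2 · u_1 = 0 (should be 0)
  u_3 · u_1 = 0 (should be 0)
  u_3 · u_2 = 0 (should be 0)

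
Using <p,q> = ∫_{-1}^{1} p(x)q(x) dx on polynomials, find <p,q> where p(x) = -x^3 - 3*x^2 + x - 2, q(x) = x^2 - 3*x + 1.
<p,q> = -28/3

Expand the product: p(x)·q(x) = -x^5 + 9*x^3 - 8*x^2 + 7*x - 2.
∫_{-1}^{1} of each monomial x^k gives [2/(k+1) if k even, 0 if k odd]. Integrating term-by-term (or equivalently evaluating the antiderivative F(x) = -x^6/6 + 9*x^4/4 - 8*x^3/3 + 7*x^2/2 - 2*x at the endpoints):
  F(1) − F(−1) = 11/12 − (41/4) = -28/3.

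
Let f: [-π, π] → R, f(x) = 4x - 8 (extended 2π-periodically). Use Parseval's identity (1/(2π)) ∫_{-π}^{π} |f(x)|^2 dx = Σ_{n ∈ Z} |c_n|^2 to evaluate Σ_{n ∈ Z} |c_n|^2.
Σ |c_n|^2 = 16π^2/3 + 64

Expand and integrate term by term over [-π, π]:
  ∫ (4x)^2 dx = 16·(2π^3/3); ∫ 2·4·(-8)·x dx = 0 (odd integrand); ∫ (-8)^2 dx = 64·2π.
So (1/(2π)) ∫_{-π}^{π} (4x - 8)^2 dx = 16π^2/3 + 64 = 16π^2/3 + 64.
Parseval ⇒ Σ |c_n|^2 = 16π^2/3 + 64.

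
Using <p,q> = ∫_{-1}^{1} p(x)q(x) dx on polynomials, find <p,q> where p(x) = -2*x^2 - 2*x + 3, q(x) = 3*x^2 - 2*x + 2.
<p,q> = 78/5

Expand the product: p(x)·q(x) = -6*x^4 - 2*x^3 + 9*x^2 - 10*x + 6.
∫_{-1}^{1} of each monomial x^k gives [2/(k+1) if k even, 0 if k odd]. Integrating term-by-term (or equivalently evaluating the antiderivative F(x) = -6*x^5/5 - x^4/2 + 3*x^3 - 5*x^2 + 6*x at the endpoints):
  F(1) − F(−1) = 23/10 − (-133/10) = 78/5.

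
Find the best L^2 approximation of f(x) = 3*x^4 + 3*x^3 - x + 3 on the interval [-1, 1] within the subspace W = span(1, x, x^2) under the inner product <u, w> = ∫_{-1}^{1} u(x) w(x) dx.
g(x) = 18*x^2/7 + 4*x/5 + 96/35

The best approximation g ∈ W is the orthogonal projection of f onto W. Writing g = a_0 + a_1 x + a_2 x^2, the coefficients solve the normal equations G · a = b where
  G_{ij} = <φ_i, φ_j> and b_i = <f, φ_i>, with φ_0 = 1, φ_1 = x, φ_2 = x^2.
G =
  [2, 0, 2/3]
  [0, 2/3, 0]
  [2/3, 0, 2/5],
b = (36/5, 8/15, 20/7).
Solving gives a_0 = 96/35, a_1 = 4/5, a_2 = 18/7, so
  g(x) = 18*x^2/7 + 4*x/5 + 96/35.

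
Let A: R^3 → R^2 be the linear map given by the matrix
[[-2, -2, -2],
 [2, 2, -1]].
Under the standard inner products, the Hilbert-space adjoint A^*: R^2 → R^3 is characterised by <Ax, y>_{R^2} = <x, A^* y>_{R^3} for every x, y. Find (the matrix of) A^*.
A^* = A^T =
[[-2, 2],
 [-2, 2],
 [-2, -1]]

For real matrices with standard dot products, the defining identity <Ax, y> = <x, A^* y> gives (Ax)^T y = x^T (A^*) y, i.e. x^T A^T y = x^T (A^*) y. Since this holds for all x, y, we must have A^* = A^T. Therefore
A^* =
[[-2, 2],
 [-2, 2],
 [-2, -1]].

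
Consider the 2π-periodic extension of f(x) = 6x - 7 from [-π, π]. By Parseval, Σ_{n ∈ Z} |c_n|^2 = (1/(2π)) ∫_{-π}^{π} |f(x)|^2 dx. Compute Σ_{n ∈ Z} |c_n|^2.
Σ |c_n|^2 = 12π^2 + 49

Expand and integrate term by term over [-π, π]:
  ∫ (6x)^2 dx = 36·(2π^3/3); ∫ 2·6·(-7)·x dx = 0 (odd integrand); ∫ (-7)^2 dx = 49·2π.
So (1/(2π)) ∫_{-π}^{π} (6x - 7)^2 dx = 36π^2/3 + 49 = 12π^2 + 49.
Parseval ⇒ Σ |c_n|^2 = 12π^2 + 49.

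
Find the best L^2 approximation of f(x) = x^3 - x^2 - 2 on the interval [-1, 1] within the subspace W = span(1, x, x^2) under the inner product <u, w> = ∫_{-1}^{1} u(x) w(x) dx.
g(x) = -x^2 + 3*x/5 - 2

The best approximation g ∈ W is the orthogonal projection of f onto W. Writing g = a_0 + a_1 x + a_2 x^2, the coefficients solve the normal equations G · a = b where
  G_{ij} = <φ_i, φ_j> and b_i = <f, φ_i>, with φ_0 = 1, φ_1 = x, φ_2 = x^2.
G =
  [2, 0, 2/3]
  [0, 2/3, 0]
  [2/3, 0, 2/5],
b = (-14/3, 2/5, -26/15).
Solving gives a_0 = -2, a_1 = 3/5, a_2 = -1, so
  g(x) = -x^2 + 3*x/5 - 2.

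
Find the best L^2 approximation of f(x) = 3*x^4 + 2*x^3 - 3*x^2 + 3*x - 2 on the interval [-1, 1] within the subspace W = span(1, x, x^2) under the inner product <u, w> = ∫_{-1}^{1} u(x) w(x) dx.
g(x) = -3*x^2/7 + 21*x/5 - 79/35

The best approximation g ∈ W is the orthogonal projection of f onto W. Writing g = a_0 + a_1 x + a_2 x^2, the coefficients solve the normal equations G · a = b where
  G_{ij} = <φ_i, φ_j> and b_i = <f, φ_i>, with φ_0 = 1, φ_1 = x, φ_2 = x^2.
G =
  [2, 0, 2/3]
  [0, 2/3, 0]
  [2/3, 0, 2/5],
b = (-24/5, 14/5, -176/105).
Solving gives a_0 = -79/35, a_1 = 21/5, a_2 = -3/7, so
  g(x) = -3*x^2/7 + 21*x/5 - 79/35.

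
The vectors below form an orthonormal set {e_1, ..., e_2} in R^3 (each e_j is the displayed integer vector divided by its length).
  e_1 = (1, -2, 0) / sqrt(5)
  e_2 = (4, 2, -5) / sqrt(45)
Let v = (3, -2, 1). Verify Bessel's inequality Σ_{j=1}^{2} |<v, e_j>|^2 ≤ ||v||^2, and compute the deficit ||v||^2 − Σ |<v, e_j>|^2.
Σ |<v, e_j>|^2 = 10; ||v||^2 = 14; deficit = 4

Write each e_j = u_j / sqrt(<u_j, u_j>) where u_j is the displayed integer vector. Then <v, e_j> = <v, u_j> / sqrt(<u_j, u_j>), so |<v, e_j>|^2 = <v, u_j>^2 / <u_j, u_j>.
Coefficients: <v, e_1> = 7/sqrt(5), <v, e_2> = 3/sqrt(45).
Square and sum: Σ |<v, e_j>|^2 = 10.
Compute ||v||^2 = v·v = 14.
Deficit = 14 − 10 = 4 ≥ 0, confirming Bessel's inequality. (The deficit equals ||v − Σ <v,e_j> e_j||^2, the squared distance from v to span{e_j}.)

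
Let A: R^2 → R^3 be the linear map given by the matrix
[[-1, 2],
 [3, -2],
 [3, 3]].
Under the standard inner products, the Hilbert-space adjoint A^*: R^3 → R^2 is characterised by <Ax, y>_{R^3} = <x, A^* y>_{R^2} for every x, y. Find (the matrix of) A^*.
A^* = A^T =
[[-1, 3, 3],
 [2, -2, 3]]

For real matrices with standard dot products, the defining identity <Ax, y> = <x, A^* y> gives (Ax)^T y = x^T (A^*) y, i.e. x^T A^T y = x^T (A^*) y. Since this holds for all x, y, we must have A^* = A^T. Therefore
A^* =
[[-1, 3, 3],
 [2, -2, 3]].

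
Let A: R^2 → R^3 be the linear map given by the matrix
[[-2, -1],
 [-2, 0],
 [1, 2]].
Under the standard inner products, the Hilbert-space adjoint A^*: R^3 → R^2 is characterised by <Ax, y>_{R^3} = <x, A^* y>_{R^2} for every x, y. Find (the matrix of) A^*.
A^* = A^T =
[[-2, -2, 1],
 [-1, 0, 2]]

For real matrices with standard dot products, the defining identity <Ax, y> = <x, A^* y> gives (Ax)^T y = x^T (A^*) y, i.e. x^T A^T y = x^T (A^*) y. Since this holds for all x, y, we must have A^* = A^T. Therefore
A^* =
[[-2, -2, 1],
 [-1, 0, 2]].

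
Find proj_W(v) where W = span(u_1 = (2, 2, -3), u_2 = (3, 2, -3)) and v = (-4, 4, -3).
proj_W(v) = (-4, 34/13, -51/13)

Set up U = [u_1 | ... | u_2] ∈ R^(3×2). The projector onto W = col(U) is P = U (U^T U)^(-1) U^T.
Compute U^T U =
  [17, 19]
  [19, 22],
and U^T v = (9, 5).
Solve U^T U · c = U^T v for the coefficients: c = (103/13, -86/13). The projection is proj_W(v) = U c.
Check: (v - proj_W(v)) · u_1 = 0  (should be 0).
Check: (v - proj_W(v)) · u_2 = 0  (should be 0).
Result: proj_W(v) = (-4, 34/13, -51/13).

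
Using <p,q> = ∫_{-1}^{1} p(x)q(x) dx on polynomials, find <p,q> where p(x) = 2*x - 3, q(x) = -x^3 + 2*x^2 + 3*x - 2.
<p,q> = 56/5

Expand the product: p(x)·q(x) = -2*x^4 + 7*x^3 - 13*x + 6.
∫_{-1}^{1} of each monomial x^k gives [2/(k+1) if k even, 0 if k odd]. Integrating term-by-term (or equivalently evaluating the antiderivative F(x) = -2*x^5/5 + 7*x^4/4 - 13*x^2/2 + 6*x at the endpoints):
  F(1) − F(−1) = 17/20 − (-207/20) = 56/5.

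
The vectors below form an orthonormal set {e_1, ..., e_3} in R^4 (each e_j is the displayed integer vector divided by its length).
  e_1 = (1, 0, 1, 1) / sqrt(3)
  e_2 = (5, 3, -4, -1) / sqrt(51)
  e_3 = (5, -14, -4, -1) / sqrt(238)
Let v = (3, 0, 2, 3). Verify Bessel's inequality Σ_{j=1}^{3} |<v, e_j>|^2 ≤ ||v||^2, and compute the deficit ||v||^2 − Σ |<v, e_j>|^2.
Σ |<v, e_j>|^2 = 152/7; ||v||^2 = 22; deficit = 2/7

Write each e_j = u_j / sqrt(<u_j, u_j>) where u_j is the displayed integer vector. Then <v, e_j> = <v, u_j> / sqrt(<u_j, u_j>), so |<v, e_j>|^2 = <v, u_j>^2 / <u_j, u_j>.
Coefficients: <v, e_1> = 8/sqrt(3), <v, e_2> = 4/sqrt(51), <v, e_3> = 4/sqrt(238).
Square and sum: Σ |<v, e_j>|^2 = 152/7.
Compute ||v||^2 = v·v = 22.
Deficit = 22 − 152/7 = 2/7 ≥ 0, confirming Bessel's inequality. (The deficit equals ||v − Σ <v,e_j> e_j||^2, the squared distance from v to span{e_j}.)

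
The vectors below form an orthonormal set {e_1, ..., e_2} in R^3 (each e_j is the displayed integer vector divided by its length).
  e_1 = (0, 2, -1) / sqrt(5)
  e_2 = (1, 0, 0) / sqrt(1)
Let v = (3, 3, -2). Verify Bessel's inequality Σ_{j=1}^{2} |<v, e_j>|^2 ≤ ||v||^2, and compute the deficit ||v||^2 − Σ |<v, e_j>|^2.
Σ |<v, e_j>|^2 = 109/5; ||v||^2 = 22; deficit = 1/5

Write each e_j = u_j / sqrt(<u_j, u_j>) where u_j is the displayed integer vector. Then <v, e_j> = <v, u_j> / sqrt(<u_j, u_j>), so |<v, e_j>|^2 = <v, u_j>^2 / <u_j, u_j>.
Coefficients: <v, e_1> = 8/sqrt(5), <v, e_2> = 3/sqrt(1).
Square and sum: Σ |<v, e_j>|^2 = 109/5.
Compute ||v||^2 = v·v = 22.
Deficit = 22 − 109/5 = 1/5 ≥ 0, confirming Bessel's inequality. (The deficit equals ||v − Σ <v,e_j> e_j||^2, the squared distance from v to span{e_j}.)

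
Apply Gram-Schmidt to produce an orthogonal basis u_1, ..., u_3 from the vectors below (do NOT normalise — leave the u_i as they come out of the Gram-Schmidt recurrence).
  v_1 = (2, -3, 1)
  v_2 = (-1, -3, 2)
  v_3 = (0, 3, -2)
Orthogonal basis:
  u_1 = (2, -3, 1)
  u_2 = (-16/7, -15/14, 19/14)
  u_3 = (-9/115, -3/23, -27/115)

Apply the Gram-Schmidt recurrence
  u_1 = v_1
  u_i = v_i − Σ_{j<i} ((v_i · u_j) / (u_j · u_j)) · u_j.

Step by step this gives:
  u_1 = (2, -3, 1)
  u_2 = (-16/7, -15/14, 19/14)
  u_3 = (-9/115, -3/23, -27/115)

Orthogonality check:
  u_2 · u_1 = 0 (should be 0)
  u_3 · u_1 = 0 (should be 0)
  u_3 · u_2 = 0 (should be 0)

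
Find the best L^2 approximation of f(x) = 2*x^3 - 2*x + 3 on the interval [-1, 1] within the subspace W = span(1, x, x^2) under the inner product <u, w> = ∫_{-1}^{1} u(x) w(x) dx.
g(x) = 3 - 4*x/5

The best approximation g ∈ W is the orthogonal projection of f onto W. Writing g = a_0 + a_1 x + a_2 x^2, the coefficients solve the normal equations G · a = b where
  G_{ij} = <φ_i, φ_j> and b_i = <f, φ_i>, with φ_0 = 1, φ_1 = x, φ_2 = x^2.
G =
  [2, 0, 2/3]
  [0, 2/3, 0]
  [2/3, 0, 2/5],
b = (6, -8/15, 2).
Solving gives a_0 = 3, a_1 = -4/5, a_2 = 0, so
  g(x) = 3 - 4*x/5.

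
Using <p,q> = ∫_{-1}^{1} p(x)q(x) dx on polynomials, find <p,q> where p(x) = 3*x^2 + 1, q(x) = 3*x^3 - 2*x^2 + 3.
<p,q> = 124/15

Expand the product: p(x)·q(x) = 9*x^5 - 6*x^4 + 3*x^3 + 7*x^2 + 3.
∫_{-1}^{1} of each monomial x^k gives [2/(k+1) if k even, 0 if k odd]. Integrating term-by-term (or equivalently evaluating the antiderivative F(x) = 3*x^6/2 - 6*x^5/5 + 3*x^4/4 + 7*x^3/3 + 3*x at the endpoints):
  F(1) − F(−1) = 383/60 − (-113/60) = 124/15.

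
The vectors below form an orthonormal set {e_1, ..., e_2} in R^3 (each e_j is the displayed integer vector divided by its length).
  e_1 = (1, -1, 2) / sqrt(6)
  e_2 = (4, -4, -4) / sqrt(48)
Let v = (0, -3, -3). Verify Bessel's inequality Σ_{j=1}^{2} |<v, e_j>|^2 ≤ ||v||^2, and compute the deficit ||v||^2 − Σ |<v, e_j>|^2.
Σ |<v, e_j>|^2 = 27/2; ||v||^2 = 18; deficit = 9/2

Write each e_j = u_j / sqrt(<u_j, u_j>) where u_j is the displayed integer vector. Then <v, e_j> = <v, u_j> / sqrt(<u_j, u_j>), so |<v, e_j>|^2 = <v, u_j>^2 / <u_j, u_j>.
Coefficients: <v, e_1> = -3/sqrt(6), <v, e_2> = 24/sqrt(48).
Square and sum: Σ |<v, e_j>|^2 = 27/2.
Compute ||v||^2 = v·v = 18.
Deficit = 18 − 27/2 = 9/2 ≥ 0, confirming Bessel's inequality. (The deficit equals ||v − Σ <v,e_j> e_j||^2, the squared distance from v to span{e_j}.)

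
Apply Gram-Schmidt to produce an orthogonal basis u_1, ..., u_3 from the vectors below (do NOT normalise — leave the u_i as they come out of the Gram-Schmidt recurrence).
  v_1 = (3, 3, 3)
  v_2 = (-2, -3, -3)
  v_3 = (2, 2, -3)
Orthogonal basis:
  u_1 = (3, 3, 3)
  u_2 = (2/3, -1/3, -1/3)
  u_3 = (0, 5/2, -5/2)

Apply the Gram-Schmidt recurrence
  u_1 = v_1
  u_i = v_i − Σ_{j<i} ((v_i · u_j) / (u_j · u_j)) · u_j.

Step by step this gives:
  u_1 = (3, 3, 3)
  u_2 = (2/3, -1/3, -1/3)
  u_3 = (0, 5/2, -5/2)

Orthogonality check:
  u_2 · u_1 = 0 (should be 0)
  u_3 · u_1 = 0 (should be 0)
  u_3 · u_2 = 0 (should be 0)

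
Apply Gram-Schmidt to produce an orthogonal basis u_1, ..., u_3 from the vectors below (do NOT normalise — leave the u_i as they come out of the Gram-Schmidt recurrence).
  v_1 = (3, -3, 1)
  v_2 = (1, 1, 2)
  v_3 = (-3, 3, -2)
Orthogonal basis:
  u_1 = (3, -3, 1)
  u_2 = (13/19, 25/19, 36/19)
  u_3 = (21/55, 3/11, -18/55)

Apply the Gram-Schmidt recurrence
  u_1 = v_1
  u_i = v_i − Σ_{j<i} ((v_i · u_j) / (u_j · u_j)) · u_j.

Step by step this gives:
  u_1 = (3, -3, 1)
  u_2 = (13/19, 25/19, 36/19)
  u_3 = (21/55, 3/11, -18/55)

Orthogonality check:
  u_2 · u_1 = 0 (should be 0)
  u_3 · u_1 = 0 (should be 0)
  u_3 · u_2 = 0 (should be 0)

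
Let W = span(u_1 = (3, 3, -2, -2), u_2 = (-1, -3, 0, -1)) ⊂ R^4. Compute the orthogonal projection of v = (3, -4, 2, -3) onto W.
proj_W(v) = (25/186, -193/62, -109/93, -260/93)

Set up U = [u_1 | ... | u_2] ∈ R^(4×2). The projector onto W = col(U) is P = U (U^T U)^(-1) U^T.
Compute U^T U =
  [26, -10]
  [-10, 11],
and U^T v = (-1, 12).
Solve U^T U · c = U^T v for the coefficients: c = (109/186, 151/93). The projection is proj_W(v) = U c.
Check: (v - proj_W(v)) · u_1 = 0  (should be 0).
Check: (v - proj_W(v)) · u_2 = 0  (should be 0).
Result: proj_W(v) = (25/186, -193/62, -109/93, -260/93).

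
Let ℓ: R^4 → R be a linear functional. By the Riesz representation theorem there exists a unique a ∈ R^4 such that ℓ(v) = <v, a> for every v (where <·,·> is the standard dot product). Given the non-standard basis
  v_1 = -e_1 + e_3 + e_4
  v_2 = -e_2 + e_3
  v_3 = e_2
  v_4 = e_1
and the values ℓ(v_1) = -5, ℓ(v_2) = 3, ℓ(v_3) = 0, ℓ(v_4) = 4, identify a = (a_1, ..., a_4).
a = (4, 0, 3, -4)

Write a = (a_1, ..., a_4) in the standard basis. For each basis vector v_i, ℓ(v_i) = <v_i, a> is a linear equation in the a_j's. Collect the n equations into a matrix system V a = ℓ, where row i of V is v_i (expressed in the standard basis). Since V is invertible (lower-triangular with 1s on the diagonal, up to permutation), solve by back-substitution:
  V =
[[-1, 0, 1, 1],
 [0, -1, 1, 0],
 [0, 1, 0, 0],
 [1, 0, 0, 0]]
  V a = (-5, 3, 0, 4)
Solving gives a = (4, 0, 3, -4).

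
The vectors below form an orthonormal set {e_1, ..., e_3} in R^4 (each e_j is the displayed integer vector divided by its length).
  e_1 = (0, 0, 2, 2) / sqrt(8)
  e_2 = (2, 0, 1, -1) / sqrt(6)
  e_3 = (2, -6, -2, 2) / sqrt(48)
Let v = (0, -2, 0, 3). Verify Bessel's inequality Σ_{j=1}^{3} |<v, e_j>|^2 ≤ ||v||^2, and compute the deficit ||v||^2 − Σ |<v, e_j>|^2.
Σ |<v, e_j>|^2 = 51/4; ||v||^2 = 13; deficit = 1/4

Write each e_j = u_j / sqrt(<u_j, u_j>) where u_j is the displayed integer vector. Then <v, e_j> = <v, u_j> / sqrt(<u_j, u_j>), so |<v, e_j>|^2 = <v, u_j>^2 / <u_j, u_j>.
Coefficients: <v, e_1> = 6/sqrt(8), <v, e_2> = -3/sqrt(6), <v, e_3> = 18/sqrt(48).
Square and sum: Σ |<v, e_j>|^2 = 51/4.
Compute ||v||^2 = v·v = 13.
Deficit = 13 − 51/4 = 1/4 ≥ 0, confirming Bessel's inequality. (The deficit equals ||v − Σ <v,e_j> e_j||^2, the squared distance from v to span{e_j}.)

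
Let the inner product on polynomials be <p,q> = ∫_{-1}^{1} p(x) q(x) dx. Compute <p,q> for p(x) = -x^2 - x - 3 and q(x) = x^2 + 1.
<p,q> = -136/15

Expand the product: p(x)·q(x) = -x^4 - x^3 - 4*x^2 - x - 3.
∫_{-1}^{1} of each monomial x^k gives [2/(k+1) if k even, 0 if k odd]. Integrating term-by-term (or equivalently evaluating the antiderivative F(x) = -x^5/5 - x^4/4 - 4*x^3/3 - x^2/2 - 3*x at the endpoints):
  F(1) − F(−1) = -317/60 − (227/60) = -136/15.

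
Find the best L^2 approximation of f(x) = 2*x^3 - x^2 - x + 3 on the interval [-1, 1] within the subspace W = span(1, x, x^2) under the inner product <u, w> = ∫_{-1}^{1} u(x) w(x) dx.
g(x) = -x^2 + x/5 + 3

The best approximation g ∈ W is the orthogonal projection of f onto W. Writing g = a_0 + a_1 x + a_2 x^2, the coefficients solve the normal equations G · a = b where
  G_{ij} = <φ_i, φ_j> and b_i = <f, φ_i>, with φ_0 = 1, φ_1 = x, φ_2 = x^2.
G =
  [2, 0, 2/3]
  [0, 2/3, 0]
  [2/3, 0, 2/5],
b = (16/3, 2/15, 8/5).
Solving gives a_0 = 3, a_1 = 1/5, a_2 = -1, so
  g(x) = -x^2 + x/5 + 3.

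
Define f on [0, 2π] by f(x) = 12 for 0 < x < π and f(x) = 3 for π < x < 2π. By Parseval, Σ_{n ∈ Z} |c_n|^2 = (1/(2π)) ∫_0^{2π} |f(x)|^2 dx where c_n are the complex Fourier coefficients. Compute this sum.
Σ |c_n|^2 = 153/2

Parseval equates the L^2 energy of f (normalised by 1/(2π)) with the ℓ^2 sum of its Fourier coefficients: (1/(2π)) ∫_0^{2π} |f|^2 = Σ |c_n|^2.
Compute the left side: (1/(2π)) [∫_0^π 12^2 dx + ∫_π^{2π} 3^2 dx] = (1/(2π)) · (144π + 9π) = (144 + 9)/2 = 153/2.
So Σ_{n ∈ Z} |c_n|^2 = 153/2.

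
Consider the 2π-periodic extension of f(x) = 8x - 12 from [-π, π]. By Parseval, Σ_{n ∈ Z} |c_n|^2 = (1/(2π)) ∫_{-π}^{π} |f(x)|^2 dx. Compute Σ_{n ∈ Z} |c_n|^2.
Σ |c_n|^2 = 64π^2/3 + 144

Expand and integrate term by term over [-π, π]:
  ∫ (8x)^2 dx = 64·(2π^3/3); ∫ 2·8·(-12)·x dx = 0 (odd integrand); ∫ (-12)^2 dx = 144·2π.
So (1/(2π)) ∫_{-π}^{π} (8x - 12)^2 dx = 64π^2/3 + 144 = 64π^2/3 + 144.
Parseval ⇒ Σ |c_n|^2 = 64π^2/3 + 144.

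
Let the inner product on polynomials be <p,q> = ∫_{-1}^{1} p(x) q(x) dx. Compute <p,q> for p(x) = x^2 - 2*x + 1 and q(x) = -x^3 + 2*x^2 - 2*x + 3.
<p,q> = 68/5

Expand the product: p(x)·q(x) = -x^5 + 4*x^4 - 7*x^3 + 9*x^2 - 8*x + 3.
∫_{-1}^{1} of each monomial x^k gives [2/(k+1) if k even, 0 if k odd]. Integrating term-by-term (or equivalently evaluating the antiderivative F(x) = -x^6/6 + 4*x^5/5 - 7*x^4/4 + 3*x^3 - 4*x^2 + 3*x at the endpoints):
  F(1) − F(−1) = 53/60 − (-763/60) = 68/5.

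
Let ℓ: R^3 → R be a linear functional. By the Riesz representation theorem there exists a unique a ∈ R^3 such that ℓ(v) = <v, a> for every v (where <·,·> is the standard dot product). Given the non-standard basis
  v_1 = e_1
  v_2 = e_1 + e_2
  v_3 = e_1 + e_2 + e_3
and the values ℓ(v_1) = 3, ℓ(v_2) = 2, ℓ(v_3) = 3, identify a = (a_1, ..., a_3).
a = (3, -1, 1)

Write a = (a_1, ..., a_3) in the standard basis. For each basis vector v_i, ℓ(v_i) = <v_i, a> is a linear equation in the a_j's. Collect the n equations into a matrix system V a = ℓ, where row i of V is v_i (expressed in the standard basis). Since V is invertible (lower-triangular with 1s on the diagonal, up to permutation), solve by back-substitution:
  V =
[[1, 0, 0],
 [1, 1, 0],
 [1, 1, 1]]
  V a = (3, 2, 3)
Solving gives a = (3, -1, 1).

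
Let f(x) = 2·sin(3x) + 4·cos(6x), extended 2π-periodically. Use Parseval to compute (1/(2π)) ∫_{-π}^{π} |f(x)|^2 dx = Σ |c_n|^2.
Σ |c_n|^2 = 10

Expand |f|^2 and use orthogonality of {sin(nx), cos(mx)} on [-π, π]:
  ∫_{-π}^{π} sin(nx)^2 dx = π, ∫ cos(mx)^2 dx = π, and cross terms integrate to 0.
So ∫_{-π}^{π} f(x)^2 dx = 2^2 · π + 4^2 · π = (4 + 16)π.
Divide by 2π: (4 + 16)/2 = 10.
By Parseval, this equals Σ |c_n|^2.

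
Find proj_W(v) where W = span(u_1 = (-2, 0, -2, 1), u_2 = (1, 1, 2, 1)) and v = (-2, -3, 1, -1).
proj_W(v) = (-5/38, -31/38, -18/19, -22/19)

Set up U = [u_1 | ... | u_2] ∈ R^(4×2). The projector onto W = col(U) is P = U (U^T U)^(-1) U^T.
Compute U^T U =
  [9, -5]
  [-5, 7],
and U^T v = (1, -4).
Solve U^T U · c = U^T v for the coefficients: c = (-13/38, -31/38). The projection is proj_W(v) = U c.
Check: (v - proj_W(v)) · u_1 = 0  (should be 0).
Check: (v - proj_W(v)) · u_2 = 0  (should be 0).
Result: proj_W(v) = (-5/38, -31/38, -18/19, -22/19).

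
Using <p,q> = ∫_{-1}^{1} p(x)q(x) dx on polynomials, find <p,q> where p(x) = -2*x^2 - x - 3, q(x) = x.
<p,q> = -2/3

Expand the product: p(x)·q(x) = -2*x^3 - x^2 - 3*x.
∫_{-1}^{1} of each monomial x^k gives [2/(k+1) if k even, 0 if k odd]. Integrating term-by-term (or equivalently evaluating the antiderivative F(x) = -x^4/2 - x^3/3 - 3*x^2/2 at the endpoints):
  F(1) − F(−1) = -7/3 − (-5/3) = -2/3.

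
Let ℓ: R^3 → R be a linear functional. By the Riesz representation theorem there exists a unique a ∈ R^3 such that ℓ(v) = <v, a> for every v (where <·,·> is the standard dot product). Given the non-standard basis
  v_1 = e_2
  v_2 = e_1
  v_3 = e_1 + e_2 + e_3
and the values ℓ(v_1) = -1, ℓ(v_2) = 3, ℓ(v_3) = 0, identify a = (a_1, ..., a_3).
a = (3, -1, -2)

Write a = (a_1, ..., a_3) in the standard basis. For each basis vector v_i, ℓ(v_i) = <v_i, a> is a linear equation in the a_j's. Collect the n equations into a matrix system V a = ℓ, where row i of V is v_i (expressed in the standard basis). Since V is invertible (lower-triangular with 1s on the diagonal, up to permutation), solve by back-substitution:
  V =
[[0, 1, 0],
 [1, 0, 0],
 [1, 1, 1]]
  V a = (-1, 3, 0)
Solving gives a = (3, -1, -2).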